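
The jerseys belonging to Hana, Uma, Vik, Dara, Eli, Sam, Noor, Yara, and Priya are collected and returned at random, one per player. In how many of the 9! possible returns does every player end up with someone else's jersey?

133496

Let Aᵢ be the assignments in which player i gets their old jersey. We want the size of the complement of A₁∪…∪A_9.
By inclusion–exclusion this is Σ_{j=0}^{9} (−1)^j C(9,j)·(9−j)!.
Computing: 362880 − 362880 + 181440 − 60480 + 15120 − 3024 + 504 − 72 + 9 − 1 = 133496.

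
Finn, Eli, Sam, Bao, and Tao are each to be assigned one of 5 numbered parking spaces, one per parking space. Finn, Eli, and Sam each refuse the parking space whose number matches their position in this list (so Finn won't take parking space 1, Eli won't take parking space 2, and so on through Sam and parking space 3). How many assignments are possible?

64

Let Aᵢ (for i ∈ {1, 2, 3}) be the placements that put person i in their forbidden parking space. Any j of these fix j positions, leaving (5−j)! ways to fill the rest, and there are C(3,j) ways to pick which j.
By inclusion–exclusion, the number of valid placements is Σ_{j=0}^{3} (−1)^j C(3,j)·(5−j)!.
Computing: 120 − 72 + 18 − 2 = 64.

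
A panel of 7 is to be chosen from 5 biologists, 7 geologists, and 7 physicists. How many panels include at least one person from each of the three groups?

45374

Total 7-person selections from all 19: C(19,7) = 50388.
Subtract selections that omit an entire group: no biologists → C(14,7) = 3432; no geologists → C(12,7) = 792; no physicists → C(12,7) = 792.
Add back selections omitting two groups (i.e. drawn from a single group): C(5,7) + C(7,7) + C(7,7) = 2.
By inclusion–exclusion: 50388 − 5016 + 2 = 45374.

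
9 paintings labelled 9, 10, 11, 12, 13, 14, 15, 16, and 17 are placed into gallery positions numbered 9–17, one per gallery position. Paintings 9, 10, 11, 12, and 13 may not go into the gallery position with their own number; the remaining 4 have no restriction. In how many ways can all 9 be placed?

Let Aᵢ (for 9 ≤ i ≤ 13) be the placements that put painting i in its forbidden gallery position. Any j of these fix j positions, leaving (9−j)! ways to fill the rest, and there are C(5,j) ways to pick which j.
By inclusion–exclusion, the number of valid placements is Σ_{j=0}^{5} (−1)^j C(5,j)·(9−j)!.
Computing: 362880 − 201600 + 50400 − 7200 + 600 − 24 = 205056.

205056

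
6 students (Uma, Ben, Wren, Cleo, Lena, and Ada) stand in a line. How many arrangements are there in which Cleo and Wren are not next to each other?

There are 6! = 720 arrangements in all. If Cleo and Wren are adjacent, merging them into one block gives 2·(5)! = 240 arrangements.
So 720 − 240 = 480 arrangements keep them apart.

480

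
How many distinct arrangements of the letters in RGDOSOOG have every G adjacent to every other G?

840

Treat the 2 copies of G as a single block. The multiset to arrange is then {GG, D, O, O, O, R, S}, 7 items in all.
That gives (7)!/(3!) = 840 arrangements.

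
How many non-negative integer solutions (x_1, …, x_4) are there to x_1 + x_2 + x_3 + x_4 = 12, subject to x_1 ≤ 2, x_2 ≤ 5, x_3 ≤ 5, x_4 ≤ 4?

By stars and bars, unrestricted non-negative solutions to x_1+…+x_4 = 12 number C(12+3,3) = 455.
Subtract solutions that violate a single cap (substitute x_i' = x_i − (cap_i+1)): x_1 ≥ 3 gives C(12,3) = 220; x_2 ≥ 6 gives C(9,3) = 84; x_3 ≥ 6 gives C(9,3) = 84; x_4 ≥ 5 gives C(10,3) = 120. Together 508.
Add back pairs where two caps are both exceeded: 20 + 20 + 35 + 1 + 4 + 4 = 84.
By inclusion–exclusion the count is 455 − 508 + 84 = 31.

31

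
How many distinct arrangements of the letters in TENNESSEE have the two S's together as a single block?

Treat the 2 copies of S as a single block. The multiset to arrange is then {SS, E, E, E, E, N, N, T}, 8 items in all.
That gives (8)!/(4!·2!) = 840 arrangements.

840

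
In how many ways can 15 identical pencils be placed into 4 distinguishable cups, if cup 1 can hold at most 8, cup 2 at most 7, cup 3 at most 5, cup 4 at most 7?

281

Ignoring the caps, the number of non-negative solutions to x_1+…+x_4 = 15 is C(18,3) = 816.
Subtract solutions that violate a single cap (substitute x_i' = x_i − (cap_i+1)): x_1 ≥ 9 gives C(9,3) = 84; x_2 ≥ 8 gives C(10,3) = 120; x_3 ≥ 6 gives C(12,3) = 220; x_4 ≥ 8 gives C(10,3) = 120. Together 544.
Add back pairs where two caps are both exceeded: 0 + 1 + 0 + 4 + 0 + 4 = 9.
By inclusion–exclusion the count is 816 − 544 + 9 = 281.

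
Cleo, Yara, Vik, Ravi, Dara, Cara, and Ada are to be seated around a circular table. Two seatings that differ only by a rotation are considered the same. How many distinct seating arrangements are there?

720

Around a circle, 7 distinct people have 7!/7 = (6)! = 720 rotationally distinct seatings.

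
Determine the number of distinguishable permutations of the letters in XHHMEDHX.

Letter multiplicities in XHHMEDHX: D×1, E×1, H×3, M×1, X×2.
So there are 8! / (3!·2!) = 3360 distinguishable arrangements.

3360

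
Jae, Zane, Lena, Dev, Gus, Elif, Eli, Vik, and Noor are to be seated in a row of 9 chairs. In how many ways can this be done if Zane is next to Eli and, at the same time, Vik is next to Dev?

Treat {Zane,Eli} as one block (2 orders) and {Vik,Dev} as another (2 orders).
That leaves 7 units to arrange: 2 × 2 × 7! = 4 × 5040 = 20160.

20160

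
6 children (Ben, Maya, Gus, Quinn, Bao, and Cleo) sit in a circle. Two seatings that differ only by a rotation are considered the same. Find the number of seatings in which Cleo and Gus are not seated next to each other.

Without the restriction there are (5)! = 120 seatings.
Seatings with Cleo beside Gus: treat them as a block with 2 internal orders, giving 2 × (4)! = 48.
Subtracting, 120 − 48 = 72.

72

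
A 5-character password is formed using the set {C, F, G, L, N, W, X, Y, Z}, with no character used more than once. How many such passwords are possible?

Choose and order 5 of the 9 symbols: the first character has 9 options, the next 8, and so on down to 5.
That product is 9 × 8 × 7 × 6 × 5 = 15120.

15120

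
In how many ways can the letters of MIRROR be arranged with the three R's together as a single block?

Treat the 3 copies of R as a single block. The multiset to arrange is then {RRR, I, M, O}, 4 items in all.
All 4 items are distinct, so there are (4)! = 24 arrangements.

24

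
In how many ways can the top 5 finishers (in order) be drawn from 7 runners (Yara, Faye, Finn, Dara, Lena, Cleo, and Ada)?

This is an ordered selection of 5 from 7: P(7,5).
That gives 7 × 6 × 5 × 4 × 3 = 2520.

2520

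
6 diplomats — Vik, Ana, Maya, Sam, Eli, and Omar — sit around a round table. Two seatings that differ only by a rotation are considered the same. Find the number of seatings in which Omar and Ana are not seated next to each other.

72

All circular seatings of 6 people number (5)! = 120.
Seatings with Omar beside Ana: treat them as a block with 2 internal orders, giving 2 × (4)! = 48.
Subtracting, 120 − 48 = 72.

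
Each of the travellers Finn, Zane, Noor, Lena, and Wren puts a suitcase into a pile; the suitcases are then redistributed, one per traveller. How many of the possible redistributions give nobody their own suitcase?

Let Aᵢ be the assignments in which traveller i gets their own suitcase. We want the size of the complement of A₁∪…∪A_5.
By inclusion–exclusion this is Σ_{j=0}^{5} (−1)^j C(5,j)·(5−j)!.
Computing: 120 − 120 + 60 − 20 + 5 − 1 = 44.

44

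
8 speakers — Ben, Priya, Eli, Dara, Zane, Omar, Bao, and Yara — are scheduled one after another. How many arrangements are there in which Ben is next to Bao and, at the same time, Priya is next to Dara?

Treat {Ben,Bao} as one block (2 orders) and {Priya,Dara} as another (2 orders).
That leaves 6 units to arrange: 2 × 2 × 6! = 4 × 720 = 2880.

2880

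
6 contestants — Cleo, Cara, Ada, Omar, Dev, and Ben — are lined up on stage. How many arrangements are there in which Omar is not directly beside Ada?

Of the 6! = 720 arrangements, those with Omar and Ada adjacent number 2 × 5! = 240 (treat the pair as a block with 2 internal orders).
So 720 − 240 = 480 arrangements keep them apart.

480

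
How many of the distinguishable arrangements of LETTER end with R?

With the last slot taken by R, it remains to arrange the other 5 letters (LETTE).
Those 5 letters have E appearing twice and T appearing twice, giving (5)!/(2!·2!) = 30.

30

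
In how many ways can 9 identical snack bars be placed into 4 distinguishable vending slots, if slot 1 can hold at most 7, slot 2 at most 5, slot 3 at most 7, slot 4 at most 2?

By stars and bars, unrestricted non-negative solutions to x_1+…+x_4 = 9 number C(9+3,3) = 220.
Subtract solutions that violate a single cap (substitute x_i' = x_i − (cap_i+1)): x_1 ≥ 8 gives C(4,3) = 4; x_2 ≥ 6 gives C(6,3) = 20; x_3 ≥ 8 gives C(4,3) = 4; x_4 ≥ 3 gives C(9,3) = 84. Together 112.
Add back pairs where two caps are both exceeded: 0 + 0 + 0 + 0 + 1 + 0 = 1.
By inclusion–exclusion the count is 220 − 112 + 1 = 109.

109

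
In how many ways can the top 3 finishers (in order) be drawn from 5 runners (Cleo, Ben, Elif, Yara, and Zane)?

There are 5 choices for 1st place, 4 for 2nd, and 3 for 3rd.
That gives 5 × 4 × 3 = 60.

60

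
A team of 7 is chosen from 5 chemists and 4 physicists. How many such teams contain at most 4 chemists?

Split by how many chemists are chosen (0 through 4).
Sum: C(5,0)·C(4,7) + C(5,1)·C(4,6) + C(5,2)·C(4,5) + C(5,3)·C(4,4) + C(5,4)·C(4,3) = 0 + 0 + 0 + 10 + 20 = 30.

30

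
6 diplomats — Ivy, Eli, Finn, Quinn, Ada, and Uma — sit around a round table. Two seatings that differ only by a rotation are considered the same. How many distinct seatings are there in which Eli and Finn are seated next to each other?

48

Treat {Eli, Finn} as one unit (2 internal orders) and seat the resulting 5 units around the table: (4)! circular arrangements.
So 2 × (4)! = 2 × 24 = 48.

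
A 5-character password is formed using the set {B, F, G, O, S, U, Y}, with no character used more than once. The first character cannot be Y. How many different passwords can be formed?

2160

The first character has 7−1 = 6 choices (anything except Y).
The remaining 4 characters are filled from the other 6 symbols without repetition: 6 × 5 × 4 × 3 = 360.
Total: 6 × 360 = 2160.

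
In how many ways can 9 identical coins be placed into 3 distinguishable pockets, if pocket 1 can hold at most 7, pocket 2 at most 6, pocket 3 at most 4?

31

By stars and bars, unrestricted non-negative solutions to x_1+…+x_3 = 9 number C(9+2,2) = 55.
Subtract solutions that violate a single cap (substitute x_i' = x_i − (cap_i+1)): x_1 ≥ 8 gives C(3,2) = 3; x_2 ≥ 7 gives C(4,2) = 6; x_3 ≥ 5 gives C(6,2) = 15. Together 24.
No two caps can be exceeded simultaneously, so the pair terms are all 0.
By inclusion–exclusion the count is 55 − 24 + 0 = 31.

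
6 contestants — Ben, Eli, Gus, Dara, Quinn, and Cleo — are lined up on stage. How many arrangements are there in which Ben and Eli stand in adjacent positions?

Glue Ben and Eli into one block (2 internal orders), leaving 5 units to arrange in a row.
So the count is 2·(5)! = 240.

240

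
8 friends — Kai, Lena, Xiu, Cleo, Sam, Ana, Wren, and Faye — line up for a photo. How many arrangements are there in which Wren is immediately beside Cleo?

Treat {Wren, Cleo} as a single unit. There are 7 units to order, and the pair itself can be ordered 2 ways.
That gives 2 × 7! = 2 × 5040 = 10080.

10080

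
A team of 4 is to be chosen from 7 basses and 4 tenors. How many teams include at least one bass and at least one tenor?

With no constraint there are C(11,4) = 330 possible selections.
Selections missing a whole group: no basses → C(4,4) = 1; no tenors → C(7,4) = 35.
Both groups omitted at once is impossible, so 330 − 36 = 294.

294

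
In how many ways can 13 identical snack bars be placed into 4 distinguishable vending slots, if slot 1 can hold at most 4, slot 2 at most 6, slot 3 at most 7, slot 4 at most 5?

Ignoring the caps, the number of non-negative solutions to x_1+…+x_4 = 13 is C(16,3) = 560.
Subtract solutions that violate a single cap (substitute x_i' = x_i − (cap_i+1)): x_1 ≥ 5 gives C(11,3) = 165; x_2 ≥ 7 gives C(9,3) = 84; x_3 ≥ 8 gives C(8,3) = 56; x_4 ≥ 6 gives C(10,3) = 120. Together 425.
Add back pairs where two caps are both exceeded: 4 + 1 + 10 + 0 + 1 + 0 = 16.
By inclusion–exclusion the count is 560 − 425 + 16 = 151.

151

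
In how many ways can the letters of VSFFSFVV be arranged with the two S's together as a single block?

140

Treat the 2 copies of S as a single block. The multiset to arrange is then {SS, F, F, F, V, V, V}, 7 items in all.
That gives (7)!/(3!·3!) = 140 arrangements.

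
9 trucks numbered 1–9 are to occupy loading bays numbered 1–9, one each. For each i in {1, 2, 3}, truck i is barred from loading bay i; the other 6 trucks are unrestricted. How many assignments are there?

Let Aᵢ (for i ∈ {1, 2, 3}) be the placements that put truck i in its forbidden loading bay. Any j of these fix j positions, leaving (9−j)! ways to fill the rest, and there are C(3,j) ways to pick which j.
By inclusion–exclusion, the number of valid placements is Σ_{j=0}^{3} (−1)^j C(3,j)·(9−j)!.
Computing: 362880 − 120960 + 15120 − 720 = 256320.

256320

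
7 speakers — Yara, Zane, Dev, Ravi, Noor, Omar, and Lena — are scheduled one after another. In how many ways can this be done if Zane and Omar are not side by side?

3600

Of the 7! = 5040 arrangements, those with Zane and Omar adjacent number 2 × 6! = 1440 (treat the pair as a block with 2 internal orders).
Complementary counting: 5040 − 1440 = 3600.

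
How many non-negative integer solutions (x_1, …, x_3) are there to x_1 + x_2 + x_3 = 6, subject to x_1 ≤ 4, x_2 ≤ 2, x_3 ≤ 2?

By stars and bars, unrestricted non-negative solutions to x_1+…+x_3 = 6 number C(6+2,2) = 28.
Subtract solutions that violate a single cap (substitute x_i' = x_i − (cap_i+1)): x_1 ≥ 5 gives C(3,2) = 3; x_2 ≥ 3 gives C(5,2) = 10; x_3 ≥ 3 gives C(5,2) = 10. Together 23.
Add back pairs where two caps are both exceeded: 0 + 0 + 1 = 1.
By inclusion–exclusion the count is 28 − 23 + 1 = 6.

6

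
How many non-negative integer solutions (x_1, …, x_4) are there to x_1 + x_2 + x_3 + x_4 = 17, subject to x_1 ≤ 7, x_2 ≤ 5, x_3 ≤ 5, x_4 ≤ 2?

By stars and bars, unrestricted non-negative solutions to x_1+…+x_4 = 17 number C(17+3,3) = 1140.
Subtract solutions that violate a single cap (substitute x_i' = x_i − (cap_i+1)): x_1 ≥ 8 gives C(12,3) = 220; x_2 ≥ 6 gives C(14,3) = 364; x_3 ≥ 6 gives C(14,3) = 364; x_4 ≥ 3 gives C(17,3) = 680. Together 1628.
Add back pairs where two caps are both exceeded: 20 + 20 + 84 + 56 + 165 + 165 = 510.
Subtract triples: 0 + 1 + 1 + 10 = 12.
By inclusion–exclusion the count is 1140 − 1628 + 510 − 12 = 10.

10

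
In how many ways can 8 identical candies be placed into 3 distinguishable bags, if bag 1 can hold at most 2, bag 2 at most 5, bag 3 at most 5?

Without the upper bounds there are C(10,2) = 45 ways to split 8 among 3 bags.
Subtract solutions that violate a single cap (substitute x_i' = x_i − (cap_i+1)): x_1 ≥ 3 gives C(7,2) = 21; x_2 ≥ 6 gives C(4,2) = 6; x_3 ≥ 6 gives C(4,2) = 6. Together 33.
No two caps can be exceeded simultaneously, so the pair terms are all 0.
By inclusion–exclusion the count is 45 − 33 + 0 = 12.

12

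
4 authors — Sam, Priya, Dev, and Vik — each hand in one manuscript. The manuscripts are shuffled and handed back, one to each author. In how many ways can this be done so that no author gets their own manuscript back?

Count assignments avoiding every fixed point. For any j of the 4 authors fixed to their own manuscript, the other 4−j can be arranged in (4−j)! ways.
By inclusion–exclusion this is Σ_{j=0}^{4} (−1)^j C(4,j)·(4−j)!.
Computing: 24 − 24 + 12 − 4 + 1 = 9.

9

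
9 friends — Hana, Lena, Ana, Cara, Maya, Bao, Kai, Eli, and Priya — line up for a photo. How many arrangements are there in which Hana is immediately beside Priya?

80640

Treat {Hana, Priya} as a single unit. There are 8 units to order, and the pair itself can be ordered 2 ways.
That gives 2 × 8! = 2 × 40320 = 80640.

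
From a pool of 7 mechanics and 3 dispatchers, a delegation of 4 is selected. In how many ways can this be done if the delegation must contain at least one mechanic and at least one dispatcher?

175

Total 4-person selections from all 10: C(10,4) = 210.
Subtract selections that omit an entire group: no mechanics → C(3,4) = 0; no dispatchers → C(7,4) = 35.
Both groups omitted at once is impossible, so 210 − 35 = 175.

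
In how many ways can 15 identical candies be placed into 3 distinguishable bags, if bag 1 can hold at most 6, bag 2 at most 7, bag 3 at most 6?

By stars and bars, unrestricted non-negative solutions to x_1+…+x_3 = 15 number C(15+2,2) = 136.
Subtract solutions that violate a single cap (substitute x_i' = x_i − (cap_i+1)): x_1 ≥ 7 gives C(10,2) = 45; x_2 ≥ 8 gives C(9,2) = 36; x_3 ≥ 7 gives C(10,2) = 45. Together 126.
Add back pairs where two caps are both exceeded: 1 + 3 + 1 = 5.
By inclusion–exclusion the count is 136 − 126 + 5 = 15.

15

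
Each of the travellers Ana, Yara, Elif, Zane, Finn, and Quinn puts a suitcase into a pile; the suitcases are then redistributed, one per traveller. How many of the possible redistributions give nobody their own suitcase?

265

Let Aᵢ be the assignments in which traveller i gets their own suitcase. We want the size of the complement of A₁∪…∪A_6.
By inclusion–exclusion this is Σ_{j=0}^{6} (−1)^j C(6,j)·(6−j)!.
Computing: 720 − 720 + 360 − 120 + 30 − 6 + 1 = 265.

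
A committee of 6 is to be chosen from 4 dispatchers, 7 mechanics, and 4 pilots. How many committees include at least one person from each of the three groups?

Unrestricted: C(15,6) = 5005 ways to pick any 6 of the 15.
Selections missing a whole group: no dispatchers → C(11,6) = 462; no mechanics → C(8,6) = 28; no pilots → C(11,6) = 462.
Add back selections omitting two groups (i.e. drawn from a single group): C(4,6) + C(7,6) + C(4,6) = 7.
By inclusion–exclusion: 5005 − 952 + 7 = 4060.

4060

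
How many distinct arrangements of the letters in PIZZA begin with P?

Fix P in the first position and arrange the remaining 4 letters.
Those 4 letters have Z appearing twice, giving (4)!/(2!) = 12.

12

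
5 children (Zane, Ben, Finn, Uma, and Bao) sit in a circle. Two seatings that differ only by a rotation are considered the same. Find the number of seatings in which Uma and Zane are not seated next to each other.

All circular seatings of 5 people number (4)! = 24.
Those with Uma next to Zane: fuse the pair into one unit and seat 4 units around a circle — 2·(3)! = 12.
Subtracting, 24 − 12 = 12.

12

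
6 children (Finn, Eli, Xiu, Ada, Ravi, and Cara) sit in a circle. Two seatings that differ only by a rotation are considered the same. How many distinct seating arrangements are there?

Around a circle, 6 distinct people have 6!/6 = (5)! = 120 rotationally distinct seatings.

120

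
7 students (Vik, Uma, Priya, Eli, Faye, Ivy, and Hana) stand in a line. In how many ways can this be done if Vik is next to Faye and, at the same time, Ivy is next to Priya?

480

Treat {Vik,Faye} as one block (2 orders) and {Ivy,Priya} as another (2 orders).
That leaves 5 units to arrange: 2 × 2 × 5! = 4 × 120 = 480.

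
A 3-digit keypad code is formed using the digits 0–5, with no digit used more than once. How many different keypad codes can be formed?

This is a permutation of 3 out of 6: P(6,3) = 6!/3!.
That product is 6 × 5 × 4 = 120.

120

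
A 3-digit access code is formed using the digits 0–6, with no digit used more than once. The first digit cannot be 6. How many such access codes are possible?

The first digit has 7−1 = 6 choices (anything except 6).
The remaining 2 digits are filled from the other 6 symbols without repetition: 6 × 5 = 30.
Total: 6 × 30 = 180.

180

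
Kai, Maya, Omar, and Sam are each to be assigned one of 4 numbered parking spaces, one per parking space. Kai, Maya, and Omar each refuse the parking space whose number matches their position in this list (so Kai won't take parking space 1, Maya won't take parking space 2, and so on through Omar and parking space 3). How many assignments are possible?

11

Let Aᵢ (for i ∈ {1, 2, 3}) be the placements that put person i in their forbidden parking space. Any j of these fix j positions, leaving (4−j)! ways to fill the rest, and there are C(3,j) ways to pick which j.
By inclusion–exclusion, the number of valid placements is Σ_{j=0}^{3} (−1)^j C(3,j)·(4−j)!.
Computing: 24 − 18 + 6 − 1 = 11.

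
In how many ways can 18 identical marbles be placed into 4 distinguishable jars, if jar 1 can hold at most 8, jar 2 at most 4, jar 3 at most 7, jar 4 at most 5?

79

By stars and bars, unrestricted non-negative solutions to x_1+…+x_4 = 18 number C(18+3,3) = 1330.
Subtract solutions that violate a single cap (substitute x_i' = x_i − (cap_i+1)): x_1 ≥ 9 gives C(12,3) = 220; x_2 ≥ 5 gives C(16,3) = 560; x_3 ≥ 8 gives C(13,3) = 286; x_4 ≥ 6 gives C(15,3) = 455. Together 1521.
Add back pairs where two caps are both exceeded: 35 + 4 + 20 + 56 + 120 + 35 = 270.
By inclusion–exclusion the count is 1330 − 1521 + 270 = 79.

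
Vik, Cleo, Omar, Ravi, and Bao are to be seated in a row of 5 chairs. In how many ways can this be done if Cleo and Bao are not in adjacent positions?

There are 5! = 120 arrangements in all. If Cleo and Bao are adjacent, merging them into one block gives 2·(4)! = 48 arrangements.
So 120 − 48 = 72 arrangements keep them apart.

72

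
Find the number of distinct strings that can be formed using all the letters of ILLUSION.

10080

Letter multiplicities in ILLUSION: I×2, L×2, N×1, O×1, S×1, U×1.
So there are 8! / (2!·2!) = 10080 distinguishable arrangements.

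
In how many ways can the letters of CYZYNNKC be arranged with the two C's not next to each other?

3780

Total arrangements of CYZYNNKC: 8!/(2!·2!·2!) = 5040.
If the two C's are adjacent, glue them into one block, leaving 7 items to arrange: (7)!/(2!·2!) = 1260 ways.
Subtracting, 5040 − 1260 = 3780 arrangements keep the C's apart.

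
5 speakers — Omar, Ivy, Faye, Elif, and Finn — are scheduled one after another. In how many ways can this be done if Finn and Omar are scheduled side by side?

Glue Finn and Omar into one block (2 internal orders), leaving 4 units to arrange in a row.
So the count is 2·(4)! = 48.

48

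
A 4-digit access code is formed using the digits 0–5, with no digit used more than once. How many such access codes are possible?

With no repetition, fill the 4 digits in order: 6 choices, then 5, down to 3.
That product is 6 × 5 × 4 × 3 = 360.

360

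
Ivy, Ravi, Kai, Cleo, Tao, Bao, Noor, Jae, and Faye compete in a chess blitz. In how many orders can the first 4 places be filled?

3024

There are 9 choices for 1st place, 8 for 2nd, and so on down to 6 for position 4.
That gives 9 × 8 × 7 × 6 = 3024.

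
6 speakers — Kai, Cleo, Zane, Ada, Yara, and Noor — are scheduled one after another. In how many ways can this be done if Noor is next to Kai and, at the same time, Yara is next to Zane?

96

Treat {Noor,Kai} as one block (2 orders) and {Yara,Zane} as another (2 orders).
That leaves 4 units to arrange: 2 × 2 × 4! = 4 × 24 = 96.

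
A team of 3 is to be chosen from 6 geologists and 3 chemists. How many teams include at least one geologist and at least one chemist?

63

With no constraint there are C(9,3) = 84 possible selections.
Selections missing a whole group: no geologists → C(3,3) = 1; no chemists → C(6,3) = 20.
Both groups omitted at once is impossible, so 84 − 21 = 63.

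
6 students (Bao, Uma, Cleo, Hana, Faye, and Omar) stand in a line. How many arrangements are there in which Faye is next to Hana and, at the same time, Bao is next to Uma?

96

Treat {Faye,Hana} as one block (2 orders) and {Bao,Uma} as another (2 orders).
That leaves 4 units to arrange: 2 × 2 × 4! = 4 × 24 = 96.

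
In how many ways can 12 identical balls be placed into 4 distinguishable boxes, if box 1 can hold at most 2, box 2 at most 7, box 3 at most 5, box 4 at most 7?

Ignoring the caps, the number of non-negative solutions to x_1+…+x_4 = 12 is C(15,3) = 455.
Subtract solutions that violate a single cap (substitute x_i' = x_i − (cap_i+1)): x_1 ≥ 3 gives C(12,3) = 220; x_2 ≥ 8 gives C(7,3) = 35; x_3 ≥ 6 gives C(9,3) = 84; x_4 ≥ 8 gives C(7,3) = 35. Together 374.
Add back pairs where two caps are both exceeded: 4 + 20 + 4 + 0 + 0 + 0 = 28.
By inclusion–exclusion the count is 455 − 374 + 28 = 109.

109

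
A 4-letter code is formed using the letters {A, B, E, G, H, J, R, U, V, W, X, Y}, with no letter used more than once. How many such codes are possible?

11880

This is a permutation of 4 out of 12: P(12,4) = 12!/8!.
12 × 11 × 10 × 9 = 11880.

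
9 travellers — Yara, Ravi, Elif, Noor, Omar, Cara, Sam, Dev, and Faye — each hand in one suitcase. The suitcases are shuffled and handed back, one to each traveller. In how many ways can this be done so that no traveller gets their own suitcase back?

This is the derangement count D_9: permutations of 9 items with no fixed point.
By inclusion–exclusion this is Σ_{j=0}^{9} (−1)^j C(9,j)·(9−j)!.
Computing: 362880 − 362880 + 181440 − 60480 + 15120 − 3024 + 504 − 72 + 9 − 1 = 133496.

133496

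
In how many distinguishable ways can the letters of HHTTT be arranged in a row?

HHTTT has 5 letters with H appearing twice and T appearing 3 times.
The number of distinct arrangements is 5!/(3!·2!) = 120/12 = 10.

10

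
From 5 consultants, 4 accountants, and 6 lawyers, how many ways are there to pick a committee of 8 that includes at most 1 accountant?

Split by how many accountants are chosen (0 through 1).
Sum: C(4,0)·C(11,8) + C(4,1)·C(11,7) = 165 + 1320 = 1485.

1485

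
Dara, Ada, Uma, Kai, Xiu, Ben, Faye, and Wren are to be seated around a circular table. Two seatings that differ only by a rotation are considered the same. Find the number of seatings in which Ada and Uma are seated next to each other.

1440

Glue Ada and Uma into a block (2 internal orders). Seating 7 units around a circle gives (6)! arrangements.
So 2 × (6)! = 2 × 720 = 1440.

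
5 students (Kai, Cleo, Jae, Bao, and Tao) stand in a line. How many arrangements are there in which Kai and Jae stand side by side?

48

Treat {Kai, Jae} as a single unit. There are 4 units to order, and the pair itself can be ordered 2 ways.
So the count is 2·(4)! = 48.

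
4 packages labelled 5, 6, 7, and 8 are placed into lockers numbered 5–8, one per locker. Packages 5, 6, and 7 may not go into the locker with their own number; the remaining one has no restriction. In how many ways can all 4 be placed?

Let Aᵢ (for i ∈ {5, 6, 7}) be the placements that put package i in its forbidden locker. Any j of these fix j positions, leaving (4−j)! ways to fill the rest, and there are C(3,j) ways to pick which j.
By inclusion–exclusion, the number of valid placements is Σ_{j=0}^{3} (−1)^j C(3,j)·(4−j)!.
Computing: 24 − 18 + 6 − 1 = 11.

11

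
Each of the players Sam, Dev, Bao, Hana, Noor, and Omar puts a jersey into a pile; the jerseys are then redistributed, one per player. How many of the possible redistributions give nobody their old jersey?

265

Let Aᵢ be the assignments in which player i gets their old jersey. We want the size of the complement of A₁∪…∪A_6.
By inclusion–exclusion this is Σ_{j=0}^{6} (−1)^j C(6,j)·(6−j)!.
Computing: 720 − 720 + 360 − 120 + 30 − 6 + 1 = 265.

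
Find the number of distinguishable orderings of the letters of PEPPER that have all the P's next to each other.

12

Treat the 3 copies of P as a single block. The multiset to arrange is then {PPP, E, E, R}, 4 items in all.
That gives (4)!/(2!) = 12 arrangements.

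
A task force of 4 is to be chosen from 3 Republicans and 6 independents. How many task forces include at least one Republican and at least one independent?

111

Total 4-person selections from all 9: C(9,4) = 126.
Subtract selections that omit an entire group: no Republicans → C(6,4) = 15; no independents → C(3,4) = 0.
Both groups omitted at once is impossible, so 126 − 15 = 111.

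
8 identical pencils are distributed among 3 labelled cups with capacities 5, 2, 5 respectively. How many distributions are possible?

Ignoring the caps, the number of non-negative solutions to x_1+…+x_3 = 8 is C(10,2) = 45.
Subtract solutions that violate a single cap (substitute x_i' = x_i − (cap_i+1)): x_1 ≥ 6 gives C(4,2) = 6; x_2 ≥ 3 gives C(7,2) = 21; x_3 ≥ 6 gives C(4,2) = 6. Together 33.
No two caps can be exceeded simultaneously, so the pair terms are all 0.
By inclusion–exclusion the count is 45 − 33 + 0 = 12.

12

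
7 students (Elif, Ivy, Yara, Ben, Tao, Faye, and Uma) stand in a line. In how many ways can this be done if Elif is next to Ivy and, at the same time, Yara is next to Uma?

480

Treat {Elif,Ivy} as one block (2 orders) and {Yara,Uma} as another (2 orders).
That leaves 5 units to arrange: 2 × 2 × 5! = 4 × 120 = 480.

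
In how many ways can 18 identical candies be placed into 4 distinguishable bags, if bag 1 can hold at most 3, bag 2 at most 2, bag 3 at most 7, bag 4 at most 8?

Ignoring the caps, the number of non-negative solutions to x_1+…+x_4 = 18 is C(21,3) = 1330.
Subtract solutions that violate a single cap (substitute x_i' = x_i − (cap_i+1)): x_1 ≥ 4 gives C(17,3) = 680; x_2 ≥ 3 gives C(18,3) = 816; x_3 ≥ 8 gives C(13,3) = 286; x_4 ≥ 9 gives C(12,3) = 220. Together 2002.
Add back pairs where two caps are both exceeded: 364 + 84 + 56 + 120 + 84 + 4 = 712.
Subtract triples: 20 + 10 + 0 + 0 = 30.
By inclusion–exclusion the count is 1330 − 2002 + 712 − 30 = 10.

10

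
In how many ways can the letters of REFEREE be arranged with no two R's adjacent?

There are 7!/(4!·2!) = 105 arrangements of REFEREE in total.
Arrangements with the R's together: treat RR as one letter, giving (6)!/(4!) = 30.
Subtracting, 105 − 30 = 75 arrangements keep the R's apart.

75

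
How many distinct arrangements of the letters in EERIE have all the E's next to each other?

Treat the 3 copies of E as a single block. The multiset to arrange is then {EEE, I, R}, 3 items in all.
All 3 items are distinct, so there are (3)! = 6 arrangements.

6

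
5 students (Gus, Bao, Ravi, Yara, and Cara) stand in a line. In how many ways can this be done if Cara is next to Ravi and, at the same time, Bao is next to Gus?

24

Treat {Cara,Ravi} as one block (2 orders) and {Bao,Gus} as another (2 orders).
That leaves 3 units to arrange: 2 × 2 × 3! = 4 × 6 = 24.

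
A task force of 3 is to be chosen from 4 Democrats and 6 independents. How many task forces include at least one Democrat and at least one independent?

With no constraint there are C(10,3) = 120 possible selections.
Selections missing a whole group: no Democrats → C(6,3) = 20; no independents → C(4,3) = 4.
Both groups omitted at once is impossible, so 120 − 24 = 96.

96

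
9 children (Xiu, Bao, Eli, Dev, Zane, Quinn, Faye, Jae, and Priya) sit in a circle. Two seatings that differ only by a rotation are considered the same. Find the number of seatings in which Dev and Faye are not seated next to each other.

Without the restriction there are (8)! = 40320 seatings.
Those with Dev next to Faye: fuse the pair into one unit and seat 8 units around a circle — 2·(7)! = 10080.
Subtracting, 40320 − 10080 = 30240.

30240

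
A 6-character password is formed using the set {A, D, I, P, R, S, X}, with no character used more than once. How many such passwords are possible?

With no repetition, fill the 6 characters in order: 7 choices, then 6, down to 2.
That product is 7 × 6 × 5 × 4 × 3 × 2 = 5040.

5040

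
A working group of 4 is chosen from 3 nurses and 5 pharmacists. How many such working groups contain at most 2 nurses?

Split by how many nurses are chosen (0 through 2).
Sum: C(3,0)·C(5,4) + C(3,1)·C(5,3) + C(3,2)·C(5,2) = 5 + 30 + 30 = 65.

65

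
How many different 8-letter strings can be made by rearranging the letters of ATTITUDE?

The 8 letters of ATTITUDE have repeats: T appearing 3 times.
The number of distinct arrangements is 8!/(3!) = 40320/6 = 6720.

6720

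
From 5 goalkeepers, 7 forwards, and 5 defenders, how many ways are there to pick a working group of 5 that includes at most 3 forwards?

5817

Split by how many forwards are chosen (0 through 3).
Sum: C(7,0)·C(10,5) + C(7,1)·C(10,4) + C(7,2)·C(10,3) + C(7,3)·C(10,2) = 252 + 1470 + 2520 + 1575 = 5817.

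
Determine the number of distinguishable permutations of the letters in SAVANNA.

420

SAVANNA has 7 letters with A appearing 3 times and N appearing twice.
The number of distinct arrangements is 7!/(3!·2!) = 5040/12 = 420.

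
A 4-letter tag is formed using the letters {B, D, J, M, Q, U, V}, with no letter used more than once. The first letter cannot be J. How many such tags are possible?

The first letter has 7−1 = 6 choices (anything except J).
The remaining 3 letters are filled from the other 6 symbols without repetition: 6 × 5 × 4 = 120.
Total: 6 × 120 = 720.

720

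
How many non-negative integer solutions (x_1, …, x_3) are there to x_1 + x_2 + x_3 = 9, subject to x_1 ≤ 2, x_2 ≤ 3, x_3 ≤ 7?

9

Ignoring the caps, the number of non-negative solutions to x_1+…+x_3 = 9 is C(11,2) = 55.
Subtract solutions that violate a single cap (substitute x_i' = x_i − (cap_i+1)): x_1 ≥ 3 gives C(8,2) = 28; x_2 ≥ 4 gives C(7,2) = 21; x_3 ≥ 8 gives C(3,2) = 3. Together 52.
Add back pairs where two caps are both exceeded: 6 + 0 + 0 = 6.
By inclusion–exclusion the count is 55 − 52 + 6 = 9.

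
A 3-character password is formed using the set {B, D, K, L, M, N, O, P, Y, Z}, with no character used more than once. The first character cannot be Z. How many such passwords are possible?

648

The first character has 10−1 = 9 choices (anything except Z).
The remaining 2 characters are filled from the other 9 symbols without repetition: 9 × 8 = 72.
Total: 9 × 72 = 648.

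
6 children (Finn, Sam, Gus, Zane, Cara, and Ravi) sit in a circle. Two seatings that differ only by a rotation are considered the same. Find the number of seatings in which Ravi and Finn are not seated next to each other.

72

All circular seatings of 6 people number (5)! = 120.
Seatings with Ravi beside Finn: treat them as a block with 2 internal orders, giving 2 × (4)! = 48.
Subtracting, 120 − 48 = 72.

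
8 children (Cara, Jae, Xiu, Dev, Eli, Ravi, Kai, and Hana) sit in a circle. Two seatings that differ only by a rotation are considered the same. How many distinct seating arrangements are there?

5040

Seat Cara anywhere (absorbing the rotational symmetry), then permute the other 7: (7)! = 5040.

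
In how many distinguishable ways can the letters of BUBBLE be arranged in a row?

The 6 letters of BUBBLE have repeats: B appearing 3 times.
The number of distinct arrangements is 6!/(3!) = 720/6 = 120.

120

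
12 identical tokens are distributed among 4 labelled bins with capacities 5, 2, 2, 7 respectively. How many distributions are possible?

By stars and bars, unrestricted non-negative solutions to x_1+…+x_4 = 12 number C(12+3,3) = 455.
Subtract solutions that violate a single cap (substitute x_i' = x_i − (cap_i+1)): x_1 ≥ 6 gives C(9,3) = 84; x_2 ≥ 3 gives C(12,3) = 220; x_3 ≥ 3 gives C(12,3) = 220; x_4 ≥ 8 gives C(7,3) = 35. Together 559.
Add back pairs where two caps are both exceeded: 20 + 20 + 0 + 84 + 4 + 4 = 132.
Subtract triples: 1 + 0 + 0 + 0 = 1.
By inclusion–exclusion the count is 455 − 559 + 132 − 1 = 27.

27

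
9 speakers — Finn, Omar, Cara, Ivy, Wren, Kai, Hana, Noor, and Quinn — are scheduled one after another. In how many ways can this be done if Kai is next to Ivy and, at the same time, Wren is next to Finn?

Treat {Kai,Ivy} as one block (2 orders) and {Wren,Finn} as another (2 orders).
That leaves 7 units to arrange: 2 × 2 × 7! = 4 × 5040 = 20160.

20160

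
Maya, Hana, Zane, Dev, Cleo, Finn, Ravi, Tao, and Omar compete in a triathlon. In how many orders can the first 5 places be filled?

There are 9 choices for 1st place, 8 for 2nd, and so on down to 5 for position 5.
That gives 9 × 8 × 7 × 6 × 5 = 15120.

15120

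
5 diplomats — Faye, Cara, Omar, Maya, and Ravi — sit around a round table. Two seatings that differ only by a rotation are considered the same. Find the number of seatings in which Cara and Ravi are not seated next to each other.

All circular seatings of 5 people number (4)! = 24.
Seatings with Cara beside Ravi: treat them as a block with 2 internal orders, giving 2 × (3)! = 12.
Subtracting, 24 − 12 = 12.

12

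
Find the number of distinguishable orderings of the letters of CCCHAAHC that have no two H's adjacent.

315

There are 8!/(4!·2!·2!) = 420 arrangements of CCCHAAHC in total.
If the two H's are adjacent, glue them into one block, leaving 7 items to arrange: (7)!/(4!·2!) = 105 ways.
Subtracting, 420 − 105 = 315 arrangements keep the H's apart.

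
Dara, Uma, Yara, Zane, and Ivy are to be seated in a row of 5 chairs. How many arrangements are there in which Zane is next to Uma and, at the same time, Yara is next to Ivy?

24

Treat {Zane,Uma} as one block (2 orders) and {Yara,Ivy} as another (2 orders).
That leaves 3 units to arrange: 2 × 2 × 3! = 4 × 6 = 24.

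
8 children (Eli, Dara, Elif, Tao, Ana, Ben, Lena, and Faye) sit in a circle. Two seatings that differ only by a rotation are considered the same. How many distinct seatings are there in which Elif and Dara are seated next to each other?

Treat {Elif, Dara} as one unit (2 internal orders) and seat the resulting 7 units around the table: (6)! circular arrangements.
So 2 × (6)! = 2 × 720 = 1440.

1440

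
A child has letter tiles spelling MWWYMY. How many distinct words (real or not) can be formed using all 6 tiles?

90

MWWYMY has 6 letters with M appearing twice, W appearing twice, and Y appearing twice.
The number of distinct arrangements is 6!/(2!·2!·2!) = 720/8 = 90.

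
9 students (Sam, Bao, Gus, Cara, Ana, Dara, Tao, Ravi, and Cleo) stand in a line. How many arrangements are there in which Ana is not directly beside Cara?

There are 9! = 362880 arrangements in all. If Ana and Cara are adjacent, merging them into one block gives 2·(8)! = 80640 arrangements.
So 362880 − 80640 = 282240 arrangements keep them apart.

282240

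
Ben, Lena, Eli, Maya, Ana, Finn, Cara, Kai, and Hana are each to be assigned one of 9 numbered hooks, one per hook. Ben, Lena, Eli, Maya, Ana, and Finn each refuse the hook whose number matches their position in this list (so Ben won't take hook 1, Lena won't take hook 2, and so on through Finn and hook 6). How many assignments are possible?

183822

Let Aᵢ (for 1 ≤ i ≤ 6) be the placements that put person i in their forbidden hook. Any j of these fix j positions, leaving (9−j)! ways to fill the rest, and there are C(6,j) ways to pick which j.
By inclusion–exclusion, the number of valid placements is Σ_{j=0}^{6} (−1)^j C(6,j)·(9−j)!.
Computing: 362880 − 241920 + 75600 − 14400 + 1800 − 144 + 6 = 183822.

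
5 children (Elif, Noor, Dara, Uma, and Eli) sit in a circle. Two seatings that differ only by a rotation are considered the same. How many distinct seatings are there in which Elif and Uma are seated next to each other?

Glue Elif and Uma into a block (2 internal orders). Seating 4 units around a circle gives (3)! arrangements.
So 2 × (3)! = 2 × 6 = 12.

12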